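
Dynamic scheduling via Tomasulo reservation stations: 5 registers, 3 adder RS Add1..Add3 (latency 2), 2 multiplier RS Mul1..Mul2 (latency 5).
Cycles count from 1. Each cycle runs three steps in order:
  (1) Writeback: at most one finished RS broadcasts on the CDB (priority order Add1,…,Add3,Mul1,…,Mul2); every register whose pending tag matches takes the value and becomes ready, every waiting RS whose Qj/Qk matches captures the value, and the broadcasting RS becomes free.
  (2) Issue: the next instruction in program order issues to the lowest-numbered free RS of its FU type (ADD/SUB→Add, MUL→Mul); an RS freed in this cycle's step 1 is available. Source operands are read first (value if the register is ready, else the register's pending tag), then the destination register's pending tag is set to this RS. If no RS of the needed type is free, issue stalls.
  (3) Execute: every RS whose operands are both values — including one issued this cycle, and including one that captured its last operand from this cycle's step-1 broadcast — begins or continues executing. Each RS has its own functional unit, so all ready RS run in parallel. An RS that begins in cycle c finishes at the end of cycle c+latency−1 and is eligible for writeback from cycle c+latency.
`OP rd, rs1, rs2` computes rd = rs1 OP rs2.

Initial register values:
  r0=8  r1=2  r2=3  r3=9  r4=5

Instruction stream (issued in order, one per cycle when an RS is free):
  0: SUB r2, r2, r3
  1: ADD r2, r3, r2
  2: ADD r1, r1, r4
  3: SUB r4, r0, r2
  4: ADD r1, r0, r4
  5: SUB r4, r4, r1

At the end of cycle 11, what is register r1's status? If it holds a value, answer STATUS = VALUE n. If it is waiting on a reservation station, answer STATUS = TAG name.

c1: issue SUB r2<-Add1 | r0:8,r1:2,r2:Add1,r3:9,r4:5
c2: issue ADD r2<-Add2 | r0:8,r1:2,r2:Add2,r3:9,r4:5
c3: CDB Add1=-6; issue ADD r1<-Add1 | r0:8,r1:Add1,r2:Add2,r3:9,r4:5
c4: issue SUB r4<-Add3 | r0:8,r1:Add1,r2:Add2,r3:9,r4:Add3
c5: CDB Add1=7; issue ADD r1<-Add1 | r0:8,r1:Add1,r2:Add2,r3:9,r4:Add3
c6: CDB Add2=3; issue SUB r4<-Add2 | r0:8,r1:Add1,r2:3,r3:9,r4:Add2
c7: - | r0:8,r1:Add1,r2:3,r3:9,r4:Add2
c8: CDB Add3=5 | r0:8,r1:Add1,r2:3,r3:9,r4:Add2
c9: - | r0:8,r1:Add1,r2:3,r3:9,r4:Add2
c10: CDB Add1=13 | r0:8,r1:13,r2:3,r3:9,r4:Add2
c11: - | r0:8,r1:13,r2:3,r3:9,r4:Add2

STATUS = VALUE 13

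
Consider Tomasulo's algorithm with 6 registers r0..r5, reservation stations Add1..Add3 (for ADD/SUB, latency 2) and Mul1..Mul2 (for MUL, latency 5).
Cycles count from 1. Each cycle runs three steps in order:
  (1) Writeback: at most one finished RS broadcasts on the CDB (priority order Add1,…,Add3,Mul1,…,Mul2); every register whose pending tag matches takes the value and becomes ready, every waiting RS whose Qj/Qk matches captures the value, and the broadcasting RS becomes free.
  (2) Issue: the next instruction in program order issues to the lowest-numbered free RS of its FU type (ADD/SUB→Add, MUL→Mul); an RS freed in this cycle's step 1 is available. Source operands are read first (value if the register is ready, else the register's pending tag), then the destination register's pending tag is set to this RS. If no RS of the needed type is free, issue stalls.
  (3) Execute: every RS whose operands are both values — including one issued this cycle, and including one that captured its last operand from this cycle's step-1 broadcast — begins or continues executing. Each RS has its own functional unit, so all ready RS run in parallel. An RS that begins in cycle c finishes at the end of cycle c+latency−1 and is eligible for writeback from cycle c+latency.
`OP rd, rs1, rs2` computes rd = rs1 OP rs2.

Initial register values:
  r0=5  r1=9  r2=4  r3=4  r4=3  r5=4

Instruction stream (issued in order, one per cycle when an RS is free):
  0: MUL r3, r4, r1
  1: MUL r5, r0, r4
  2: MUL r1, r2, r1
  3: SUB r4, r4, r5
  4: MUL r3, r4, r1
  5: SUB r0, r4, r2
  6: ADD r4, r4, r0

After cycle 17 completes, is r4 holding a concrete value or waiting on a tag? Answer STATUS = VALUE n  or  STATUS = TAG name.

STATUS = VALUE -28

c1: issue MUL r3<-Mul1 | r0:5,r1:9,r2:4,r3:Mul1,r4:3,r5:4
c2: issue MUL r5<-Mul2 | r0:5,r1:9,r2:4,r3:Mul1,r4:3,r5:Mul2
c3: stall | r0:5,r1:9,r2:4,r3:Mul1,r4:3,r5:Mul2
c4: stall | r0:5,r1:9,r2:4,r3:Mul1,r4:3,r5:Mul2
c5: stall | r0:5,r1:9,r2:4,r3:Mul1,r4:3,r5:Mul2
c6: CDB Mul1=27; issue MUL r1<-Mul1 | r0:5,r1:Mul1,r2:4,r3:27,r4:3,r5:Mul2
c7: CDB Mul2=15; issue SUB r4<-Add1 | r0:5,r1:Mul1,r2:4,r3:27,r4:Add1,r5:15
c8: issue MUL r3<-Mul2 | r0:5,r1:Mul1,r2:4,r3:Mul2,r4:Add1,r5:15
c9: CDB Add1=-12; issue SUB r0<-Add1 | r0:Add1,r1:Mul1,r2:4,r3:Mul2,r4:-12,r5:15
c10: issue ADD r4<-Add2 | r0:Add1,r1:Mul1,r2:4,r3:Mul2,r4:Add2,r5:15
c11: CDB Add1=-16 | r0:-16,r1:Mul1,r2:4,r3:Mul2,r4:Add2,r5:15
c12: CDB Mul1=36 | r0:-16,r1:36,r2:4,r3:Mul2,r4:Add2,r5:15
c13: CDB Add2=-28 | r0:-16,r1:36,r2:4,r3:Mul2,r4:-28,r5:15
c14: - | r0:-16,r1:36,r2:4,r3:Mul2,r4:-28,r5:15
c15: - | r0:-16,r1:36,r2:4,r3:Mul2,r4:-28,r5:15
c16: - | r0:-16,r1:36,r2:4,r3:Mul2,r4:-28,r5:15
c17: CDB Mul2=-432 | r0:-16,r1:36,r2:4,r3:-432,r4:-28,r5:15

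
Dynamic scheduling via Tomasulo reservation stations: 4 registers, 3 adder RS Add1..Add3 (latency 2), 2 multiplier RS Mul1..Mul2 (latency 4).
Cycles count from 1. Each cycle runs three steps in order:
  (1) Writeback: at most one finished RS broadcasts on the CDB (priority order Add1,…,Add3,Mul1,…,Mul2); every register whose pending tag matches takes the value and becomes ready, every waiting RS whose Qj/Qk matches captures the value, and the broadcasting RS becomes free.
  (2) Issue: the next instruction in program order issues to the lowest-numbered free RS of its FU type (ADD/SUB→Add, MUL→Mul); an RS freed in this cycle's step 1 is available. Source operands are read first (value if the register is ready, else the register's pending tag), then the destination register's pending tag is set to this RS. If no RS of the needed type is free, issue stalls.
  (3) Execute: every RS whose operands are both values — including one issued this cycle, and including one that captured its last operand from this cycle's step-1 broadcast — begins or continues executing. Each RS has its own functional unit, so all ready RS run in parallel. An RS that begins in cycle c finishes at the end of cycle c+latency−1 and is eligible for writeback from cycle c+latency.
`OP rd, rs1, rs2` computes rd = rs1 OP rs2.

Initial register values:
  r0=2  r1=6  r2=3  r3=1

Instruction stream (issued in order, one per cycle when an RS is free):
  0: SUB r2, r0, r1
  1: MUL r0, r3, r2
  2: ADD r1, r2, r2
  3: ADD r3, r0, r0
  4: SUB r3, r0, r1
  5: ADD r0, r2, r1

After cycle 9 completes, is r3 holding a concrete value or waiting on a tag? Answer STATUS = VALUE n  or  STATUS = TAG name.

STATUS = VALUE 4

cycle 1: issue SUB r2<-Add1 // r0:2,r1:6,r2:Add1,r3:1
cycle 2: issue MUL r0<-Mul1 // r0:Mul1,r1:6,r2:Add1,r3:1
cycle 3: CDB Add1=-4; issue ADD r1<-Add1 // r0:Mul1,r1:Add1,r2:-4,r3:1
cycle 4: issue ADD r3<-Add2 // r0:Mul1,r1:Add1,r2:-4,r3:Add2
cycle 5: CDB Add1=-8; issue SUB r3<-Add1 // r0:Mul1,r1:-8,r2:-4,r3:Add1
cycle 6: issue ADD r0<-Add3 // r0:Add3,r1:-8,r2:-4,r3:Add1
cycle 7: CDB Mul1=-4 // r0:Add3,r1:-8,r2:-4,r3:Add1
cycle 8: CDB Add3=-12 // r0:-12,r1:-8,r2:-4,r3:Add1
cycle 9: CDB Add1=4 // r0:-12,r1:-8,r2:-4,r3:4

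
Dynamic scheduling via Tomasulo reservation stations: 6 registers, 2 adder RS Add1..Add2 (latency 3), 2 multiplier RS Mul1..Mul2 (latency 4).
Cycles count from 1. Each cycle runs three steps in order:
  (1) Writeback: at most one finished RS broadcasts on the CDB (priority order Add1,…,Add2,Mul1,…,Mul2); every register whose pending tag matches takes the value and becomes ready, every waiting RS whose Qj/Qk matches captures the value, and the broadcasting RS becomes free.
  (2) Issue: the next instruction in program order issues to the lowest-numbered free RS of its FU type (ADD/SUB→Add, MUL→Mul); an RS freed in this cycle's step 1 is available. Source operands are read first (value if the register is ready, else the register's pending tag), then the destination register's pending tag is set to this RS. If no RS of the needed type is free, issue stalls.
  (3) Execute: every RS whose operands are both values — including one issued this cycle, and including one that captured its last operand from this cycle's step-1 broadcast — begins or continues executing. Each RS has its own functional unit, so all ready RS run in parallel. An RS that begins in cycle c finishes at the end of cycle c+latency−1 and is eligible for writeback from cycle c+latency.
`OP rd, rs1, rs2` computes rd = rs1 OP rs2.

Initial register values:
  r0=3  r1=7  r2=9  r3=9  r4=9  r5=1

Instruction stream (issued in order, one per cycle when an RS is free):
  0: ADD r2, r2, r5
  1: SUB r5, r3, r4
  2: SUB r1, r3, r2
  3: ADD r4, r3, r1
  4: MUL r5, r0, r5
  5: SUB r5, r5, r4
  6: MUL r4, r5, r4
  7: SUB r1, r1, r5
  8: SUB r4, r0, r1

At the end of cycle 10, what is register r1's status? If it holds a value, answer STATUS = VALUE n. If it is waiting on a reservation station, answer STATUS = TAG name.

STATUS = TAG Add2

cycle 1: issue ADD r2<-Add1 // r0:3,r1:7,r2:Add1,r3:9,r4:9,r5:1
cycle 2: issue SUB r5<-Add2 // r0:3,r1:7,r2:Add1,r3:9,r4:9,r5:Add2
cycle 3: stall // r0:3,r1:7,r2:Add1,r3:9,r4:9,r5:Add2
cycle 4: CDB Add1=10; issue SUB r1<-Add1 // r0:3,r1:Add1,r2:10,r3:9,r4:9,r5:Add2
cycle 5: CDB Add2=0; issue ADD r4<-Add2 // r0:3,r1:Add1,r2:10,r3:9,r4:Add2,r5:0
cycle 6: issue MUL r5<-Mul1 // r0:3,r1:Add1,r2:10,r3:9,r4:Add2,r5:Mul1
cycle 7: CDB Add1=-1; issue SUB r5<-Add1 // r0:3,r1:-1,r2:10,r3:9,r4:Add2,r5:Add1
cycle 8: issue MUL r4<-Mul2 // r0:3,r1:-1,r2:10,r3:9,r4:Mul2,r5:Add1
cycle 9: stall // r0:3,r1:-1,r2:10,r3:9,r4:Mul2,r5:Add1
cycle 10: CDB Add2=8; issue SUB r1<-Add2 // r0:3,r1:Add2,r2:10,r3:9,r4:Mul2,r5:Add1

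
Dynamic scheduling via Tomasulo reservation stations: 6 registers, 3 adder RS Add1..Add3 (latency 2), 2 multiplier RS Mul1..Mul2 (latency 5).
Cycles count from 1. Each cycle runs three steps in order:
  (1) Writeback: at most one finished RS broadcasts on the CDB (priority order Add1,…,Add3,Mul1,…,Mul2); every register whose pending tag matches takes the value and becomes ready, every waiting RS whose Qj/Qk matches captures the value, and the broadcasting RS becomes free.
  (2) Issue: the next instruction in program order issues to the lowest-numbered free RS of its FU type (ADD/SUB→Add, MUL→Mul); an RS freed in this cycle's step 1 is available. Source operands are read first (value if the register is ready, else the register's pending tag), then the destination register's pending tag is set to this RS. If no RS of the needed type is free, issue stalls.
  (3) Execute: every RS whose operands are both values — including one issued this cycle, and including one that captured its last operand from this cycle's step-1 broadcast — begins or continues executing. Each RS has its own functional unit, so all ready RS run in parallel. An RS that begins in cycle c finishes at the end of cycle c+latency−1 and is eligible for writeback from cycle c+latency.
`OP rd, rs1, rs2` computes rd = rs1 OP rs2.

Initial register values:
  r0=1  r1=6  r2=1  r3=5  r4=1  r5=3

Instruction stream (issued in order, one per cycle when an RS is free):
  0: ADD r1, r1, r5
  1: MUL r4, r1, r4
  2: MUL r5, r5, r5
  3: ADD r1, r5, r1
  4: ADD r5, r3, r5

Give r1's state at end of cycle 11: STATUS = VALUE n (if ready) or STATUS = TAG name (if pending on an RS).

  c1: issue ADD r1<-Add1  regs: r0:1,r1:Add1,r2:1,r3:5,r4:1,r5:3
  c2: issue MUL r4<-Mul1  regs: r0:1,r1:Add1,r2:1,r3:5,r4:Mul1,r5:3
  c3: CDB Add1=9; issue MUL r5<-Mul2  regs: r0:1,r1:9,r2:1,r3:5,r4:Mul1,r5:Mul2
  c4: issue ADD r1<-Add1  regs: r0:1,r1:Add1,r2:1,r3:5,r4:Mul1,r5:Mul2
  c5: issue ADD r5<-Add2  regs: r0:1,r1:Add1,r2:1,r3:5,r4:Mul1,r5:Add2
  c6: -  regs: r0:1,r1:Add1,r2:1,r3:5,r4:Mul1,r5:Add2
  c7: -  regs: r0:1,r1:Add1,r2:1,r3:5,r4:Mul1,r5:Add2
  c8: CDB Mul1=9  regs: r0:1,r1:Add1,r2:1,r3:5,r4:9,r5:Add2
  c9: CDB Mul2=9  regs: r0:1,r1:Add1,r2:1,r3:5,r4:9,r5:Add2
  c10: -  regs: r0:1,r1:Add1,r2:1,r3:5,r4:9,r5:Add2
  c11: CDB Add1=18  regs: r0:1,r1:18,r2:1,r3:5,r4:9,r5:Add2

STATUS = VALUE 18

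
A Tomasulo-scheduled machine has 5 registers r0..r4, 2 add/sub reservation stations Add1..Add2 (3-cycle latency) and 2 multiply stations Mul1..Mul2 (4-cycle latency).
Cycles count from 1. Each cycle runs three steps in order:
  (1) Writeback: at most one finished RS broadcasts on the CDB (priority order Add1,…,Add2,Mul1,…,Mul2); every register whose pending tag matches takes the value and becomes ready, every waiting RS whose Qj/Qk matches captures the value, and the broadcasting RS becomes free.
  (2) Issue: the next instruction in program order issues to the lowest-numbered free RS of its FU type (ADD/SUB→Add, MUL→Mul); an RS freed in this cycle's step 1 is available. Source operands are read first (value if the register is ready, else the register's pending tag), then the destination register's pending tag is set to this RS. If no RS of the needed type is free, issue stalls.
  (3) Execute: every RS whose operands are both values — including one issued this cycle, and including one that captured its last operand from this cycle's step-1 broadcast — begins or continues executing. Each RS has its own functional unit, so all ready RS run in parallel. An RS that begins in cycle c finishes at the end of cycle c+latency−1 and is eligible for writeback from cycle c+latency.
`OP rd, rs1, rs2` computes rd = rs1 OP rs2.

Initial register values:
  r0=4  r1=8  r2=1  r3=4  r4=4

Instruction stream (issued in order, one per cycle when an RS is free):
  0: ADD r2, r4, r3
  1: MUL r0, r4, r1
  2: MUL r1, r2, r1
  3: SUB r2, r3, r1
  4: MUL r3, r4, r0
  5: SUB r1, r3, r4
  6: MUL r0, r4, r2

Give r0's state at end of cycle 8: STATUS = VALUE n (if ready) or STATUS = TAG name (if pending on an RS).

c1: issue ADD r2<-Add1 | r0:4,r1:8,r2:Add1,r3:4,r4:4
c2: issue MUL r0<-Mul1 | r0:Mul1,r1:8,r2:Add1,r3:4,r4:4
c3: issue MUL r1<-Mul2 | r0:Mul1,r1:Mul2,r2:Add1,r3:4,r4:4
c4: CDB Add1=8; issue SUB r2<-Add1 | r0:Mul1,r1:Mul2,r2:Add1,r3:4,r4:4
c5: stall | r0:Mul1,r1:Mul2,r2:Add1,r3:4,r4:4
c6: CDB Mul1=32; issue MUL r3<-Mul1 | r0:32,r1:Mul2,r2:Add1,r3:Mul1,r4:4
c7: issue SUB r1<-Add2 | r0:32,r1:Add2,r2:Add1,r3:Mul1,r4:4
c8: CDB Mul2=64; issue MUL r0<-Mul2 | r0:Mul2,r1:Add2,r2:Add1,r3:Mul1,r4:4

STATUS = TAG Mul2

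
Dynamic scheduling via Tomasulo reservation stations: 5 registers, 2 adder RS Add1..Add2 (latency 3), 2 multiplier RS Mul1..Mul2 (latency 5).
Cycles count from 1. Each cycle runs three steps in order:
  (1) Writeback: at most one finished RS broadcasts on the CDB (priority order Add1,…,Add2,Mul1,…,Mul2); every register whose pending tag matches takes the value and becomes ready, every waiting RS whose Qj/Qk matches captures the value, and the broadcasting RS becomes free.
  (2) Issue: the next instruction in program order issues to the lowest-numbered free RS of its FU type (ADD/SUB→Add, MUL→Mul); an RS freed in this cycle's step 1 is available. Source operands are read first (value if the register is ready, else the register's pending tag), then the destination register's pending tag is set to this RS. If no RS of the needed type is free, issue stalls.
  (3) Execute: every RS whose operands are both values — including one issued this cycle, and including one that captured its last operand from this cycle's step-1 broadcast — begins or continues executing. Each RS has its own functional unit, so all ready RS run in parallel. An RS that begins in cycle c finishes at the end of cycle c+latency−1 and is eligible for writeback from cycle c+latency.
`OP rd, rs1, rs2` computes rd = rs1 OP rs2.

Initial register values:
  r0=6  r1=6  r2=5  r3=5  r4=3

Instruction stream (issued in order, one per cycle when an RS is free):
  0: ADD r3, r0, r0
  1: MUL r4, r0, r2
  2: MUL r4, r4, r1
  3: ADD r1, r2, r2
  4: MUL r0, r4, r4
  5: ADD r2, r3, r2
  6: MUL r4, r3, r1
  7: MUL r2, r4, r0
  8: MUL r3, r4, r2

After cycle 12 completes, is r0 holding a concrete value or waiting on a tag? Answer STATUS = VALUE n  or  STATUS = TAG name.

STATUS = TAG Mul1

  c1: issue ADD r3<-Add1  regs: r0:6,r1:6,r2:5,r3:Add1,r4:3
  c2: issue MUL r4<-Mul1  regs: r0:6,r1:6,r2:5,r3:Add1,r4:Mul1
  c3: issue MUL r4<-Mul2  regs: r0:6,r1:6,r2:5,r3:Add1,r4:Mul2
  c4: CDB Add1=12; issue ADD r1<-Add1  regs: r0:6,r1:Add1,r2:5,r3:12,r4:Mul2
  c5: stall  regs: r0:6,r1:Add1,r2:5,r3:12,r4:Mul2
  c6: stall  regs: r0:6,r1:Add1,r2:5,r3:12,r4:Mul2
  c7: CDB Add1=10; stall  regs: r0:6,r1:10,r2:5,r3:12,r4:Mul2
  c8: CDB Mul1=30; issue MUL r0<-Mul1  regs: r0:Mul1,r1:10,r2:5,r3:12,r4:Mul2
  c9: issue ADD r2<-Add1  regs: r0:Mul1,r1:10,r2:Add1,r3:12,r4:Mul2
  c10: stall  regs: r0:Mul1,r1:10,r2:Add1,r3:12,r4:Mul2
  c11: stall  regs: r0:Mul1,r1:10,r2:Add1,r3:12,r4:Mul2
  c12: CDB Add1=17; stall  regs: r0:Mul1,r1:10,r2:17,r3:12,r4:Mul2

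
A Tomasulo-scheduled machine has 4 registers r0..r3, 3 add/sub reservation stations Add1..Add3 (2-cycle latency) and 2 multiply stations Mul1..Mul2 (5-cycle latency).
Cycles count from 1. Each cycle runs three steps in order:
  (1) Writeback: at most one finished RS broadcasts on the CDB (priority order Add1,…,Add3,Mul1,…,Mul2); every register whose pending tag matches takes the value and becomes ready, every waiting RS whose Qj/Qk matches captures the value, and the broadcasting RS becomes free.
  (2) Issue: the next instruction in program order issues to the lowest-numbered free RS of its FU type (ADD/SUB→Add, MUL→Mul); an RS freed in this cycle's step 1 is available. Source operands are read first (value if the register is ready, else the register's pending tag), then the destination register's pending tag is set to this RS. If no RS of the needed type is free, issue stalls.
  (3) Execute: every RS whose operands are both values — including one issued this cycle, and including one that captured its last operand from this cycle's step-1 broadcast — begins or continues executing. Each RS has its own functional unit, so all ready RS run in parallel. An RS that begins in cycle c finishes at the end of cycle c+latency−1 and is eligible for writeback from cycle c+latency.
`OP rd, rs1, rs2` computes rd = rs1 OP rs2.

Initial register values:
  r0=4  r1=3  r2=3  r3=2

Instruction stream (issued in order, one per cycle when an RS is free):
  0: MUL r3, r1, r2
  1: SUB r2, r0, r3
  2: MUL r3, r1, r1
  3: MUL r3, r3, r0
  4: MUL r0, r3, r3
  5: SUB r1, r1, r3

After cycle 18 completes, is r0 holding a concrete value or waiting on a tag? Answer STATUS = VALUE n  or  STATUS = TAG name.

STATUS = TAG Mul2

c1: issue MUL r3<-Mul1 | r0:4,r1:3,r2:3,r3:Mul1
c2: issue SUB r2<-Add1 | r0:4,r1:3,r2:Add1,r3:Mul1
c3: issue MUL r3<-Mul2 | r0:4,r1:3,r2:Add1,r3:Mul2
c4: stall | r0:4,r1:3,r2:Add1,r3:Mul2
c5: stall | r0:4,r1:3,r2:Add1,r3:Mul2
c6: CDB Mul1=9; issue MUL r3<-Mul1 | r0:4,r1:3,r2:Add1,r3:Mul1
c7: stall | r0:4,r1:3,r2:Add1,r3:Mul1
c8: CDB Add1=-5; stall | r0:4,r1:3,r2:-5,r3:Mul1
c9: CDB Mul2=9; issue MUL r0<-Mul2 | r0:Mul2,r1:3,r2:-5,r3:Mul1
c10: issue SUB r1<-Add1 | r0:Mul2,r1:Add1,r2:-5,r3:Mul1
c11: - | r0:Mul2,r1:Add1,r2:-5,r3:Mul1
c12: - | r0:Mul2,r1:Add1,r2:-5,r3:Mul1
c13: - | r0:Mul2,r1:Add1,r2:-5,r3:Mul1
c14: CDB Mul1=36 | r0:Mul2,r1:Add1,r2:-5,r3:36
c15: - | r0:Mul2,r1:Add1,r2:-5,r3:36
c16: CDB Add1=-33 | r0:Mul2,r1:-33,r2:-5,r3:36
c17: - | r0:Mul2,r1:-33,r2:-5,r3:36
c18: - | r0:Mul2,r1:-33,r2:-5,r3:36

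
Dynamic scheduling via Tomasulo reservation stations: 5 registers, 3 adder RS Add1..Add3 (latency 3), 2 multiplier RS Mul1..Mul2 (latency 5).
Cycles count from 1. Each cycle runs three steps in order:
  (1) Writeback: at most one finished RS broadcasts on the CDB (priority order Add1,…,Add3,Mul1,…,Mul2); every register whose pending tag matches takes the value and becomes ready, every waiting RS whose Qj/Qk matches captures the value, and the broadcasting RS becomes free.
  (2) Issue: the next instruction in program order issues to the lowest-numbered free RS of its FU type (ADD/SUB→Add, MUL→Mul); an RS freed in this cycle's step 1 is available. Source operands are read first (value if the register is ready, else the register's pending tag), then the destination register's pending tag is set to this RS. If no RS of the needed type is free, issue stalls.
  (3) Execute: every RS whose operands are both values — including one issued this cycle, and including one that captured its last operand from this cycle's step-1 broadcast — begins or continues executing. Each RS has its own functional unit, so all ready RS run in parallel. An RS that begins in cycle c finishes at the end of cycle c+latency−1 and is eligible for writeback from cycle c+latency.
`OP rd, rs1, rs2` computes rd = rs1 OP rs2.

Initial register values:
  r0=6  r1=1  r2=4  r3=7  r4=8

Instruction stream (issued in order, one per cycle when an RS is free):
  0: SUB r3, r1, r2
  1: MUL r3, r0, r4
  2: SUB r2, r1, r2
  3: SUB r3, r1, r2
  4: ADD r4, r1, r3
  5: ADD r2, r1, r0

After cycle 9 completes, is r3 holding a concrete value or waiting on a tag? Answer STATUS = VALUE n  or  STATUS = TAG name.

STATUS = VALUE 4

  c1: issue SUB r3<-Add1  regs: r0:6,r1:1,r2:4,r3:Add1,r4:8
  c2: issue MUL r3<-Mul1  regs: r0:6,r1:1,r2:4,r3:Mul1,r4:8
  c3: issue SUB r2<-Add2  regs: r0:6,r1:1,r2:Add2,r3:Mul1,r4:8
  c4: CDB Add1=-3; issue SUB r3<-Add1  regs: r0:6,r1:1,r2:Add2,r3:Add1,r4:8
  c5: issue ADD r4<-Add3  regs: r0:6,r1:1,r2:Add2,r3:Add1,r4:Add3
  c6: CDB Add2=-3; issue ADD r2<-Add2  regs: r0:6,r1:1,r2:Add2,r3:Add1,r4:Add3
  c7: CDB Mul1=48  regs: r0:6,r1:1,r2:Add2,r3:Add1,r4:Add3
  c8: -  regs: r0:6,r1:1,r2:Add2,r3:Add1,r4:Add3
  c9: CDB Add1=4  regs: r0:6,r1:1,r2:Add2,r3:4,r4:Add3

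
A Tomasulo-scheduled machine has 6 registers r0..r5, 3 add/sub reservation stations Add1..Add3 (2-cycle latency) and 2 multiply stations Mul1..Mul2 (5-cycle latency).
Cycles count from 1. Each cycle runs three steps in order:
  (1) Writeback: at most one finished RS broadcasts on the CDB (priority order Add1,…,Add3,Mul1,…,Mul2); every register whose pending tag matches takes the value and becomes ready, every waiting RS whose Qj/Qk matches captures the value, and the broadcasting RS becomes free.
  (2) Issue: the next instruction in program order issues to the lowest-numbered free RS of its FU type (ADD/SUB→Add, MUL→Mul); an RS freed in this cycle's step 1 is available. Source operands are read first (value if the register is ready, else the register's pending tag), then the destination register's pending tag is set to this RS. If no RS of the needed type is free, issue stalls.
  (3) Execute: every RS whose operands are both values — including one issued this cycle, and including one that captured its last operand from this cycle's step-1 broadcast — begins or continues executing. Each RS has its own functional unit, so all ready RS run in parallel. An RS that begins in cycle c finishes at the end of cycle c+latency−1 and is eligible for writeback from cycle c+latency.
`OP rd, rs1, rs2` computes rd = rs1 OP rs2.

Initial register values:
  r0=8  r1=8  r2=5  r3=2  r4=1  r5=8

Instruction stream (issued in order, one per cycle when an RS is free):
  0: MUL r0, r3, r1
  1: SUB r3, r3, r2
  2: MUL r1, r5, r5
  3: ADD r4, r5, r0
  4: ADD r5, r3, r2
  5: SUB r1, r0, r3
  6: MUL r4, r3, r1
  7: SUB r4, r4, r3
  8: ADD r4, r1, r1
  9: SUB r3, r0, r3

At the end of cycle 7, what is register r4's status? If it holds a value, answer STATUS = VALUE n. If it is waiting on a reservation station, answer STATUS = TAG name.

  c1: issue MUL r0<-Mul1  regs: r0:Mul1,r1:8,r2:5,r3:2,r4:1,r5:8
  c2: issue SUB r3<-Add1  regs: r0:Mul1,r1:8,r2:5,r3:Add1,r4:1,r5:8
  c3: issue MUL r1<-Mul2  regs: r0:Mul1,r1:Mul2,r2:5,r3:Add1,r4:1,r5:8
  c4: CDB Add1=-3; issue ADD r4<-Add1  regs: r0:Mul1,r1:Mul2,r2:5,r3:-3,r4:Add1,r5:8
  c5: issue ADD r5<-Add2  regs: r0:Mul1,r1:Mul2,r2:5,r3:-3,r4:Add1,r5:Add2
  c6: CDB Mul1=16; issue SUB r1<-Add3  regs: r0:16,r1:Add3,r2:5,r3:-3,r4:Add1,r5:Add2
  c7: CDB Add2=2; issue MUL r4<-Mul1  regs: r0:16,r1:Add3,r2:5,r3:-3,r4:Mul1,r5:2

STATUS = TAG Mul1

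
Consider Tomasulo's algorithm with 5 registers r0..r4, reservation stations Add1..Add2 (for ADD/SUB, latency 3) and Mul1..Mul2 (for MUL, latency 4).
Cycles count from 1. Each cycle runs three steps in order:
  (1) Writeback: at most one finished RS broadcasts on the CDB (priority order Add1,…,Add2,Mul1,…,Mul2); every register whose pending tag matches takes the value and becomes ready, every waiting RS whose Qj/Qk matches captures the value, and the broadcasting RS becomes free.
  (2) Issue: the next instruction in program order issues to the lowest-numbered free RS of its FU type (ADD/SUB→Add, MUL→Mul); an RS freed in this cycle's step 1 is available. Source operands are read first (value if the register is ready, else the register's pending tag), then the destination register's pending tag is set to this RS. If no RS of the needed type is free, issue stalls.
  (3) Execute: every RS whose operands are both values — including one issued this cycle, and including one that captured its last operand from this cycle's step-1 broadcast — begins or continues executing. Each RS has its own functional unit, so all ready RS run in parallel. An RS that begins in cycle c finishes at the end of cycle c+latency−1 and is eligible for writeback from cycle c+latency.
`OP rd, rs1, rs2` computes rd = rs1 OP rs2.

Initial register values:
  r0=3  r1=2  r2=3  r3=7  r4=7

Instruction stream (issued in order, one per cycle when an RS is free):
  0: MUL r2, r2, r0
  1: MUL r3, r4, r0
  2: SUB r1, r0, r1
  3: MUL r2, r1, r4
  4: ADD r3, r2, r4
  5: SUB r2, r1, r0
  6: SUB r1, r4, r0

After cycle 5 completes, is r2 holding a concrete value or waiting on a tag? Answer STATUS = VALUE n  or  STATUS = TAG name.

cycle 1: issue MUL r2<-Mul1 // r0:3,r1:2,r2:Mul1,r3:7,r4:7
cycle 2: issue MUL r3<-Mul2 // r0:3,r1:2,r2:Mul1,r3:Mul2,r4:7
cycle 3: issue SUB r1<-Add1 // r0:3,r1:Add1,r2:Mul1,r3:Mul2,r4:7
cycle 4: stall // r0:3,r1:Add1,r2:Mul1,r3:Mul2,r4:7
cycle 5: CDB Mul1=9; issue MUL r2<-Mul1 // r0:3,r1:Add1,r2:Mul1,r3:Mul2,r4:7

STATUS = TAG Mul1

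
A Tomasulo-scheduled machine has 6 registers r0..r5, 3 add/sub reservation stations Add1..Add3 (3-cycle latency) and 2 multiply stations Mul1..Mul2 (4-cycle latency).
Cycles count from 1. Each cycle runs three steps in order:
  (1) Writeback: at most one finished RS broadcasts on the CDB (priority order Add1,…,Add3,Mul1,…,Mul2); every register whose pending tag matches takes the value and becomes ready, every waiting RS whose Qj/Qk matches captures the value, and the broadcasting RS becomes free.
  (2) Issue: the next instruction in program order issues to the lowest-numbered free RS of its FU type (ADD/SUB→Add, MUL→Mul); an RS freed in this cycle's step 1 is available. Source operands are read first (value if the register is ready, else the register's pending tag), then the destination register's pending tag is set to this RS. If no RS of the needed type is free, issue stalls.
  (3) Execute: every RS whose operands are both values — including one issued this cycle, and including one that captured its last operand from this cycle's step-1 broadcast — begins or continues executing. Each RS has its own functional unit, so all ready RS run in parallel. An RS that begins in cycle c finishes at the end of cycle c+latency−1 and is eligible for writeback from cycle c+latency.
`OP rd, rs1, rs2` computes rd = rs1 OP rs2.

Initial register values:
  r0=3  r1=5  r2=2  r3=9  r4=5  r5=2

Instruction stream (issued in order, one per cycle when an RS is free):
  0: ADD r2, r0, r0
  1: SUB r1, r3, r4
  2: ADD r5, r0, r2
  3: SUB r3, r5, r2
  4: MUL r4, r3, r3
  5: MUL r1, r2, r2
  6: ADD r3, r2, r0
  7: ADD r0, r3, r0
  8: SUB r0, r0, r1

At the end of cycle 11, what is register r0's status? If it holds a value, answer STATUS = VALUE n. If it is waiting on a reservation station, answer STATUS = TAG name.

  c1: issue ADD r2<-Add1  regs: r0:3,r1:5,r2:Add1,r3:9,r4:5,r5:2
  c2: issue SUB r1<-Add2  regs: r0:3,r1:Add2,r2:Add1,r3:9,r4:5,r5:2
  c3: issue ADD r5<-Add3  regs: r0:3,r1:Add2,r2:Add1,r3:9,r4:5,r5:Add3
  c4: CDB Add1=6; issue SUB r3<-Add1  regs: r0:3,r1:Add2,r2:6,r3:Add1,r4:5,r5:Add3
  c5: CDB Add2=4; issue MUL r4<-Mul1  regs: r0:3,r1:4,r2:6,r3:Add1,r4:Mul1,r5:Add3
  c6: issue MUL r1<-Mul2  regs: r0:3,r1:Mul2,r2:6,r3:Add1,r4:Mul1,r5:Add3
  c7: CDB Add3=9; issue ADD r3<-Add2  regs: r0:3,r1:Mul2,r2:6,r3:Add2,r4:Mul1,r5:9
  c8: issue ADD r0<-Add3  regs: r0:Add3,r1:Mul2,r2:6,r3:Add2,r4:Mul1,r5:9
  c9: stall  regs: r0:Add3,r1:Mul2,r2:6,r3:Add2,r4:Mul1,r5:9
  c10: CDB Add1=3; issue SUB r0<-Add1  regs: r0:Add1,r1:Mul2,r2:6,r3:Add2,r4:Mul1,r5:9
  c11: CDB Add2=9  regs: r0:Add1,r1:Mul2,r2:6,r3:9,r4:Mul1,r5:9

STATUS = TAG Add1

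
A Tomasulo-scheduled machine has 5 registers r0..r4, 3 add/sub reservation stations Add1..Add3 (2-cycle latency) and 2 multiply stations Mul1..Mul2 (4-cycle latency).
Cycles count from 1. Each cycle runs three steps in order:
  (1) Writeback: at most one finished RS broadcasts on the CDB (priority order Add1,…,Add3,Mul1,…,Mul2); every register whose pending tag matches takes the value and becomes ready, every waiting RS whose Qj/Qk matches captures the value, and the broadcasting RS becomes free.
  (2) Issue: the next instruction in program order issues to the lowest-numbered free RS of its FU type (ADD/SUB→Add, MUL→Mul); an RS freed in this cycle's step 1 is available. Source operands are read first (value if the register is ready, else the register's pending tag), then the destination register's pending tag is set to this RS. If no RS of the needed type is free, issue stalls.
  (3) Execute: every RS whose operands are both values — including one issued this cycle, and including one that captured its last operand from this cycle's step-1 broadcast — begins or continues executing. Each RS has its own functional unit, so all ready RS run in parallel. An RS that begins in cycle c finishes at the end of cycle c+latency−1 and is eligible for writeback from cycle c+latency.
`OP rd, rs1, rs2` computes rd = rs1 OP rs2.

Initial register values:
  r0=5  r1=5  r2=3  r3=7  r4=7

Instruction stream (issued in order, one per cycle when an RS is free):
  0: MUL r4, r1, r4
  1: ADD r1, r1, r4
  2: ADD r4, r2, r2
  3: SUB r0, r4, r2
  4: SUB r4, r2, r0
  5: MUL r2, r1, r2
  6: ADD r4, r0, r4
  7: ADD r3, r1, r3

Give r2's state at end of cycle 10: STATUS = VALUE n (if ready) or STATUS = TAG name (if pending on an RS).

STATUS = TAG Mul1

c1: issue MUL r4<-Mul1 | r0:5,r1:5,r2:3,r3:7,r4:Mul1
c2: issue ADD r1<-Add1 | r0:5,r1:Add1,r2:3,r3:7,r4:Mul1
c3: issue ADD r4<-Add2 | r0:5,r1:Add1,r2:3,r3:7,r4:Add2
c4: issue SUB r0<-Add3 | r0:Add3,r1:Add1,r2:3,r3:7,r4:Add2
c5: CDB Add2=6; issue SUB r4<-Add2 | r0:Add3,r1:Add1,r2:3,r3:7,r4:Add2
c6: CDB Mul1=35; issue MUL r2<-Mul1 | r0:Add3,r1:Add1,r2:Mul1,r3:7,r4:Add2
c7: CDB Add3=3; issue ADD r4<-Add3 | r0:3,r1:Add1,r2:Mul1,r3:7,r4:Add3
c8: CDB Add1=40; issue ADD r3<-Add1 | r0:3,r1:40,r2:Mul1,r3:Add1,r4:Add3
c9: CDB Add2=0 | r0:3,r1:40,r2:Mul1,r3:Add1,r4:Add3
c10: CDB Add1=47 | r0:3,r1:40,r2:Mul1,r3:47,r4:Add3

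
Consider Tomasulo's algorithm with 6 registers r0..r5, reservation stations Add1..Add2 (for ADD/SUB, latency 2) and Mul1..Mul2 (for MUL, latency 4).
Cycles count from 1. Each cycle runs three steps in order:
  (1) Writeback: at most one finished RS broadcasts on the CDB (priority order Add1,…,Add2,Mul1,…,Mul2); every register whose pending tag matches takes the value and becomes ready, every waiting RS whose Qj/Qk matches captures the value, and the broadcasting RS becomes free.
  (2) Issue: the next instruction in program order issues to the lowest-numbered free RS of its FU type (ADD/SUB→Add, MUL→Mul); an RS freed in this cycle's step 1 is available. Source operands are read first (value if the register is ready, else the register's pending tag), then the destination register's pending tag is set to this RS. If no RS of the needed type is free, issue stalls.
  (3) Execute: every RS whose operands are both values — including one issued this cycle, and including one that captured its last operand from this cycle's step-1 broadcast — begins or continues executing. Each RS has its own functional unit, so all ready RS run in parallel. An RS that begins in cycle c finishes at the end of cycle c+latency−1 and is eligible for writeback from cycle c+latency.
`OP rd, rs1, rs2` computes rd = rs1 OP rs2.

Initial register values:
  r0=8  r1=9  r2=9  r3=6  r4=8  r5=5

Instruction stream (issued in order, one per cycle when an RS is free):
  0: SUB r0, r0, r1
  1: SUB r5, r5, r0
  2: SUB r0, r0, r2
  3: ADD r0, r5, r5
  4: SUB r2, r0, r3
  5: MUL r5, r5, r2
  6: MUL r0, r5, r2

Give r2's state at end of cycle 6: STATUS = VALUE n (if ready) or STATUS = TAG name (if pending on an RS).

  c1: issue SUB r0<-Add1  regs: r0:Add1,r1:9,r2:9,r3:6,r4:8,r5:5
  c2: issue SUB r5<-Add2  regs: r0:Add1,r1:9,r2:9,r3:6,r4:8,r5:Add2
  c3: CDB Add1=-1; issue SUB r0<-Add1  regs: r0:Add1,r1:9,r2:9,r3:6,r4:8,r5:Add2
  c4: stall  regs: r0:Add1,r1:9,r2:9,r3:6,r4:8,r5:Add2
  c5: CDB Add1=-10; issue ADD r0<-Add1  regs: r0:Add1,r1:9,r2:9,r3:6,r4:8,r5:Add2
  c6: CDB Add2=6; issue SUB r2<-Add2  regs: r0:Add1,r1:9,r2:Add2,r3:6,r4:8,r5:6

STATUS = TAG Add2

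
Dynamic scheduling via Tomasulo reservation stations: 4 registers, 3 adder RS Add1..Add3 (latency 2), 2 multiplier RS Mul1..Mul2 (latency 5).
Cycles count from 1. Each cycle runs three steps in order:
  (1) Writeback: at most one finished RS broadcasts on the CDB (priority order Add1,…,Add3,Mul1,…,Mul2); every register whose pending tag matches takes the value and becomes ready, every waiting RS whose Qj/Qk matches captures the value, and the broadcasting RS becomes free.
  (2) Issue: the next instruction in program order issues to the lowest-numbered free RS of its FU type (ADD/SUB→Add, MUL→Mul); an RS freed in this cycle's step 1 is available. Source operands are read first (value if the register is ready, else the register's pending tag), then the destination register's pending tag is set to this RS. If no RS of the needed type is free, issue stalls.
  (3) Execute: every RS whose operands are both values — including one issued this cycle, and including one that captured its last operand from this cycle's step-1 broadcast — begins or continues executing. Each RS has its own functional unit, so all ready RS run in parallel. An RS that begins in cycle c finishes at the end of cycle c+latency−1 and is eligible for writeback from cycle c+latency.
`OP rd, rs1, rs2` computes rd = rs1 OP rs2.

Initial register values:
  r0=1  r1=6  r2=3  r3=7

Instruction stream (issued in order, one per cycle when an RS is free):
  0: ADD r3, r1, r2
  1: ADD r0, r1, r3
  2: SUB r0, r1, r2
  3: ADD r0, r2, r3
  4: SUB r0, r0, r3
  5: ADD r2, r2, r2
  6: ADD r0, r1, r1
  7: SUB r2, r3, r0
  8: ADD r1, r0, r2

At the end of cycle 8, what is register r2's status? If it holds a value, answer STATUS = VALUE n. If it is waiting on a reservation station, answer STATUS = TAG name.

STATUS = TAG Add2

  c1: issue ADD r3<-Add1  regs: r0:1,r1:6,r2:3,r3:Add1
  c2: issue ADD r0<-Add2  regs: r0:Add2,r1:6,r2:3,r3:Add1
  c3: CDB Add1=9; issue SUB r0<-Add1  regs: r0:Add1,r1:6,r2:3,r3:9
  c4: issue ADD r0<-Add3  regs: r0:Add3,r1:6,r2:3,r3:9
  c5: CDB Add1=3; issue SUB r0<-Add1  regs: r0:Add1,r1:6,r2:3,r3:9
  c6: CDB Add2=15; issue ADD r2<-Add2  regs: r0:Add1,r1:6,r2:Add2,r3:9
  c7: CDB Add3=12; issue ADD r0<-Add3  regs: r0:Add3,r1:6,r2:Add2,r3:9
  c8: CDB Add2=6; issue SUB r2<-Add2  regs: r0:Add3,r1:6,r2:Add2,r3:9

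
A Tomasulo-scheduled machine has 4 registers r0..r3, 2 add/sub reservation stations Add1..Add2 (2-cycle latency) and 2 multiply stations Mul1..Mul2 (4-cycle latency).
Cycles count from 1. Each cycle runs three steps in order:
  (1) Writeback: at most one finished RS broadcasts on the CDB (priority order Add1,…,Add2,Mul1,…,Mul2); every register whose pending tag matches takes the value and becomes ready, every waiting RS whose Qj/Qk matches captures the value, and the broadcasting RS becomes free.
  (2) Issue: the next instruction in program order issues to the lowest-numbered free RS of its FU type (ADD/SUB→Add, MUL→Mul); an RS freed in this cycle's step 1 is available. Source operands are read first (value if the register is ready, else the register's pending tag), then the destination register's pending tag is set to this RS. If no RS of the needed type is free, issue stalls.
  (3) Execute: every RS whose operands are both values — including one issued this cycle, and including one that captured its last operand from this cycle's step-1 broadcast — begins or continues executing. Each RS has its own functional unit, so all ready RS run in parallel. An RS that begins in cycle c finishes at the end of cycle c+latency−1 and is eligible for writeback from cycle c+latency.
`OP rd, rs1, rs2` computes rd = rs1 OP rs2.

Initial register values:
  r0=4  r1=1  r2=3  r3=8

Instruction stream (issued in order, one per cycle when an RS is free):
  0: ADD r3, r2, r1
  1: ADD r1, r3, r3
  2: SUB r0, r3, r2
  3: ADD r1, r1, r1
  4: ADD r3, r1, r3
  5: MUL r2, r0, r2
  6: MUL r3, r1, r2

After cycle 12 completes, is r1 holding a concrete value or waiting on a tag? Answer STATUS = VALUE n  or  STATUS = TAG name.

c1: issue ADD r3<-Add1 | r0:4,r1:1,r2:3,r3:Add1
c2: issue ADD r1<-Add2 | r0:4,r1:Add2,r2:3,r3:Add1
c3: CDB Add1=4; issue SUB r0<-Add1 | r0:Add1,r1:Add2,r2:3,r3:4
c4: stall | r0:Add1,r1:Add2,r2:3,r3:4
c5: CDB Add1=1; issue ADD r1<-Add1 | r0:1,r1:Add1,r2:3,r3:4
c6: CDB Add2=8; issue ADD r3<-Add2 | r0:1,r1:Add1,r2:3,r3:Add2
c7: issue MUL r2<-Mul1 | r0:1,r1:Add1,r2:Mul1,r3:Add2
c8: CDB Add1=16; issue MUL r3<-Mul2 | r0:1,r1:16,r2:Mul1,r3:Mul2
c9: - | r0:1,r1:16,r2:Mul1,r3:Mul2
c10: CDB Add2=20 | r0:1,r1:16,r2:Mul1,r3:Mul2
c11: CDB Mul1=3 | r0:1,r1:16,r2:3,r3:Mul2
c12: - | r0:1,r1:16,r2:3,r3:Mul2

STATUS = VALUE 16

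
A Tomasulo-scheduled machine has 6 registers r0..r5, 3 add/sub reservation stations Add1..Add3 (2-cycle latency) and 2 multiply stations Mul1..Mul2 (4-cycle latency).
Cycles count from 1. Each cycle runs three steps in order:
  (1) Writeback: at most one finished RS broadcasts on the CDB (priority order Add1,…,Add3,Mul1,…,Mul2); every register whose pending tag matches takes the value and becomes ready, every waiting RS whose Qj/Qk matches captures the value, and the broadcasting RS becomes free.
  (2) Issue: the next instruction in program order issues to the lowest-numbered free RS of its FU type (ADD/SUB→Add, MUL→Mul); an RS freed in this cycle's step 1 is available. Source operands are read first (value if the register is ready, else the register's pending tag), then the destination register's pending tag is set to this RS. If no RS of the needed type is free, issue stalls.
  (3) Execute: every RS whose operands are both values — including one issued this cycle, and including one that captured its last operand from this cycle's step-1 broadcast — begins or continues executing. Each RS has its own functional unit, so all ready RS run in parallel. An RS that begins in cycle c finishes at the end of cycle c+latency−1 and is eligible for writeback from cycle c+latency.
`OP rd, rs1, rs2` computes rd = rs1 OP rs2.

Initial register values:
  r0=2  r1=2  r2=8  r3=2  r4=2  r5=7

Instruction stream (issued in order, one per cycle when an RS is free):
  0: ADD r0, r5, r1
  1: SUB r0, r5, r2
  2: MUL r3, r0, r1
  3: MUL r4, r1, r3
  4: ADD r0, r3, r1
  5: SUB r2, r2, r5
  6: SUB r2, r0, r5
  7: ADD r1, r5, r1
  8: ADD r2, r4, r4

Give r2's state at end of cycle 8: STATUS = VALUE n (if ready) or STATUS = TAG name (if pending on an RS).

STATUS = TAG Add3

  c1: issue ADD r0<-Add1  regs: r0:Add1,r1:2,r2:8,r3:2,r4:2,r5:7
  c2: issue SUB r0<-Add2  regs: r0:Add2,r1:2,r2:8,r3:2,r4:2,r5:7
  c3: CDB Add1=9; issue MUL r3<-Mul1  regs: r0:Add2,r1:2,r2:8,r3:Mul1,r4:2,r5:7
  c4: CDB Add2=-1; issue MUL r4<-Mul2  regs: r0:-1,r1:2,r2:8,r3:Mul1,r4:Mul2,r5:7
  c5: issue ADD r0<-Add1  regs: r0:Add1,r1:2,r2:8,r3:Mul1,r4:Mul2,r5:7
  c6: issue SUB r2<-Add2  regs: r0:Add1,r1:2,r2:Add2,r3:Mul1,r4:Mul2,r5:7
  c7: issue SUB r2<-Add3  regs: r0:Add1,r1:2,r2:Add3,r3:Mul1,r4:Mul2,r5:7
  c8: CDB Add2=1; issue ADD r1<-Add2  regs: r0:Add1,r1:Add2,r2:Add3,r3:Mul1,r4:Mul2,r5:7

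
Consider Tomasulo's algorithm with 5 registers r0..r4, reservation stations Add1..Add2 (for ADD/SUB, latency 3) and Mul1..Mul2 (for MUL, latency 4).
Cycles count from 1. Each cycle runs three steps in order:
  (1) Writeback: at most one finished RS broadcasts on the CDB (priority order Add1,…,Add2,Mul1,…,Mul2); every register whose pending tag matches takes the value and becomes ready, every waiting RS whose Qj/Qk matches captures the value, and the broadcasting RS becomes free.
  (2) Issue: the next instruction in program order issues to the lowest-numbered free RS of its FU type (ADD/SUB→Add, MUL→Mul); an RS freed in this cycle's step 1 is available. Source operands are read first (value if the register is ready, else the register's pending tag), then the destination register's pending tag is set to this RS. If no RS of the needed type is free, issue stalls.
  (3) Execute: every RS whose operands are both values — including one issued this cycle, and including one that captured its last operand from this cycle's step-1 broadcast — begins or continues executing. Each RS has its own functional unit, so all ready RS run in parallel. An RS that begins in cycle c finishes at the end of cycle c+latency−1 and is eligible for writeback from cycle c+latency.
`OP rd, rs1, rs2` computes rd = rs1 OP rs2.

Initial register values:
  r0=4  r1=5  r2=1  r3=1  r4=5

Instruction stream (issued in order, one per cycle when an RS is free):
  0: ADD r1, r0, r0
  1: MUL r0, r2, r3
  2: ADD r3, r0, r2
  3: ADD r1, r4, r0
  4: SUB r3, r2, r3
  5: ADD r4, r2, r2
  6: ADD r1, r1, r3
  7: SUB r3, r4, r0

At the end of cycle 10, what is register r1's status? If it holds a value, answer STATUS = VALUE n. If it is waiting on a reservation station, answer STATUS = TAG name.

STATUS = VALUE 6

  c1: issue ADD r1<-Add1  regs: r0:4,r1:Add1,r2:1,r3:1,r4:5
  c2: issue MUL r0<-Mul1  regs: r0:Mul1,r1:Add1,r2:1,r3:1,r4:5
  c3: issue ADD r3<-Add2  regs: r0:Mul1,r1:Add1,r2:1,r3:Add2,r4:5
  c4: CDB Add1=8; issue ADD r1<-Add1  regs: r0:Mul1,r1:Add1,r2:1,r3:Add2,r4:5
  c5: stall  regs: r0:Mul1,r1:Add1,r2:1,r3:Add2,r4:5
  c6: CDB Mul1=1; stall  regs: r0:1,r1:Add1,r2:1,r3:Add2,r4:5
  c7: stall  regs: r0:1,r1:Add1,r2:1,r3:Add2,r4:5
  c8: stall  regs: r0:1,r1:Add1,r2:1,r3:Add2,r4:5
  c9: CDB Add1=6; issue SUB r3<-Add1  regs: r0:1,r1:6,r2:1,r3:Add1,r4:5
  c10: CDB Add2=2; issue ADD r4<-Add2  regs: r0:1,r1:6,r2:1,r3:Add1,r4:Add2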